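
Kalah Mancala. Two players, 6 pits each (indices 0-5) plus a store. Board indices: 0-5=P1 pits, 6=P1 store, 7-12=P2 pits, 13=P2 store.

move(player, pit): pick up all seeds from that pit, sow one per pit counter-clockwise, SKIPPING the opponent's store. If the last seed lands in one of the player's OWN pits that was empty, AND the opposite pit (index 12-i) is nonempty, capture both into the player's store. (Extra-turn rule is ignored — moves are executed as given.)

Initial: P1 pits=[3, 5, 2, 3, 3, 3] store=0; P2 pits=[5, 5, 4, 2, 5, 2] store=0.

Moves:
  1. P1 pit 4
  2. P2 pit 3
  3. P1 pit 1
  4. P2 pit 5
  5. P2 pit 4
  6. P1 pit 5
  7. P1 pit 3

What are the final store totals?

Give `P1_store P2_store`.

Answer: 4 2

Derivation:
Move 1: P1 pit4 -> P1=[3,5,2,3,0,4](1) P2=[6,5,4,2,5,2](0)
Move 2: P2 pit3 -> P1=[3,5,2,3,0,4](1) P2=[6,5,4,0,6,3](0)
Move 3: P1 pit1 -> P1=[3,0,3,4,1,5](2) P2=[6,5,4,0,6,3](0)
Move 4: P2 pit5 -> P1=[4,1,3,4,1,5](2) P2=[6,5,4,0,6,0](1)
Move 5: P2 pit4 -> P1=[5,2,4,5,1,5](2) P2=[6,5,4,0,0,1](2)
Move 6: P1 pit5 -> P1=[5,2,4,5,1,0](3) P2=[7,6,5,1,0,1](2)
Move 7: P1 pit3 -> P1=[5,2,4,0,2,1](4) P2=[8,7,5,1,0,1](2)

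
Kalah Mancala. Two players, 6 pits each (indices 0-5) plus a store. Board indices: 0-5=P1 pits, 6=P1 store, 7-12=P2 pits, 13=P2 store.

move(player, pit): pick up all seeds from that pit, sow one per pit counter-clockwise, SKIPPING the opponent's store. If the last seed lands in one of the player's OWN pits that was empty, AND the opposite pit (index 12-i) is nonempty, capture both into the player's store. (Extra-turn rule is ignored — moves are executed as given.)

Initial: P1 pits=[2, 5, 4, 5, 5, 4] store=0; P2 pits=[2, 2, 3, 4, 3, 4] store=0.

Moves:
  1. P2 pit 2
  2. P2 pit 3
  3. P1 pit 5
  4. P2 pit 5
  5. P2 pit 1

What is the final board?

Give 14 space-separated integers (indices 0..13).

Move 1: P2 pit2 -> P1=[2,5,4,5,5,4](0) P2=[2,2,0,5,4,5](0)
Move 2: P2 pit3 -> P1=[3,6,4,5,5,4](0) P2=[2,2,0,0,5,6](1)
Move 3: P1 pit5 -> P1=[3,6,4,5,5,0](1) P2=[3,3,1,0,5,6](1)
Move 4: P2 pit5 -> P1=[4,7,5,6,6,0](1) P2=[3,3,1,0,5,0](2)
Move 5: P2 pit1 -> P1=[4,7,5,6,6,0](1) P2=[3,0,2,1,6,0](2)

Answer: 4 7 5 6 6 0 1 3 0 2 1 6 0 2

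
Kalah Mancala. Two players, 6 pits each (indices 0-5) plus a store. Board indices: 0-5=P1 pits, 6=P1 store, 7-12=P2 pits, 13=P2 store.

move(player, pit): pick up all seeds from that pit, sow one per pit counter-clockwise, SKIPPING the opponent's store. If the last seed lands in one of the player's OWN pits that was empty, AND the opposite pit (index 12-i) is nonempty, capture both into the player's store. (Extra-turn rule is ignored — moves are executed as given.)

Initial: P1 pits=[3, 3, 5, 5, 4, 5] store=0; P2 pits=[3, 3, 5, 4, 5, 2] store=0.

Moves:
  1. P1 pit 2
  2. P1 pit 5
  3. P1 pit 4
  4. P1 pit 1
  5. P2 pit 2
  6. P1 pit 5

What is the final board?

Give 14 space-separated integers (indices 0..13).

Answer: 4 1 2 7 0 0 10 6 0 0 6 7 3 1

Derivation:
Move 1: P1 pit2 -> P1=[3,3,0,6,5,6](1) P2=[4,3,5,4,5,2](0)
Move 2: P1 pit5 -> P1=[3,3,0,6,5,0](2) P2=[5,4,6,5,6,2](0)
Move 3: P1 pit4 -> P1=[3,3,0,6,0,1](3) P2=[6,5,7,5,6,2](0)
Move 4: P1 pit1 -> P1=[3,0,1,7,0,1](9) P2=[6,0,7,5,6,2](0)
Move 5: P2 pit2 -> P1=[4,1,2,7,0,1](9) P2=[6,0,0,6,7,3](1)
Move 6: P1 pit5 -> P1=[4,1,2,7,0,0](10) P2=[6,0,0,6,7,3](1)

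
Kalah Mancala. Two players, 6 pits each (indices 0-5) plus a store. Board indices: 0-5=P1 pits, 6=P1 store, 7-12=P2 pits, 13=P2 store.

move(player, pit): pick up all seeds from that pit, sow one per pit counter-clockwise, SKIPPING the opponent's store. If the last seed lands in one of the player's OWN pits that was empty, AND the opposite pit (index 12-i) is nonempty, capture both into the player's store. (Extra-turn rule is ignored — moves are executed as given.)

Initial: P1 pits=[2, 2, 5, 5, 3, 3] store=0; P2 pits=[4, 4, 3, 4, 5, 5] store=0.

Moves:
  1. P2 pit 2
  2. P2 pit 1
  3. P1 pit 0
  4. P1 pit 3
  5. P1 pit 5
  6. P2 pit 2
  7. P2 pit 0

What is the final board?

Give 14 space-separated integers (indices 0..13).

Answer: 0 3 6 0 4 0 2 0 3 1 8 9 8 1

Derivation:
Move 1: P2 pit2 -> P1=[2,2,5,5,3,3](0) P2=[4,4,0,5,6,6](0)
Move 2: P2 pit1 -> P1=[2,2,5,5,3,3](0) P2=[4,0,1,6,7,7](0)
Move 3: P1 pit0 -> P1=[0,3,6,5,3,3](0) P2=[4,0,1,6,7,7](0)
Move 4: P1 pit3 -> P1=[0,3,6,0,4,4](1) P2=[5,1,1,6,7,7](0)
Move 5: P1 pit5 -> P1=[0,3,6,0,4,0](2) P2=[6,2,2,6,7,7](0)
Move 6: P2 pit2 -> P1=[0,3,6,0,4,0](2) P2=[6,2,0,7,8,7](0)
Move 7: P2 pit0 -> P1=[0,3,6,0,4,0](2) P2=[0,3,1,8,9,8](1)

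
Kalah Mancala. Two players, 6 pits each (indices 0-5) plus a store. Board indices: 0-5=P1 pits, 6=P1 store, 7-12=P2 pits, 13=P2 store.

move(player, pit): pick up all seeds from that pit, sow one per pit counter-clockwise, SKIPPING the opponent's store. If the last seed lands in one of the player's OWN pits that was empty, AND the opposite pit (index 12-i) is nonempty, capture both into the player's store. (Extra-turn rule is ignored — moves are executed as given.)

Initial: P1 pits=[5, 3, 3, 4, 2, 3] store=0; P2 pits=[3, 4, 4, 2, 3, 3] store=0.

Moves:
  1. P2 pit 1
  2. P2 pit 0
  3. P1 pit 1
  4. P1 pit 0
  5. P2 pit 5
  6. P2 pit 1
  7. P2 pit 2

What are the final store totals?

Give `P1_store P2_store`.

Answer: 0 2

Derivation:
Move 1: P2 pit1 -> P1=[5,3,3,4,2,3](0) P2=[3,0,5,3,4,4](0)
Move 2: P2 pit0 -> P1=[5,3,3,4,2,3](0) P2=[0,1,6,4,4,4](0)
Move 3: P1 pit1 -> P1=[5,0,4,5,3,3](0) P2=[0,1,6,4,4,4](0)
Move 4: P1 pit0 -> P1=[0,1,5,6,4,4](0) P2=[0,1,6,4,4,4](0)
Move 5: P2 pit5 -> P1=[1,2,6,6,4,4](0) P2=[0,1,6,4,4,0](1)
Move 6: P2 pit1 -> P1=[1,2,6,6,4,4](0) P2=[0,0,7,4,4,0](1)
Move 7: P2 pit2 -> P1=[2,3,7,6,4,4](0) P2=[0,0,0,5,5,1](2)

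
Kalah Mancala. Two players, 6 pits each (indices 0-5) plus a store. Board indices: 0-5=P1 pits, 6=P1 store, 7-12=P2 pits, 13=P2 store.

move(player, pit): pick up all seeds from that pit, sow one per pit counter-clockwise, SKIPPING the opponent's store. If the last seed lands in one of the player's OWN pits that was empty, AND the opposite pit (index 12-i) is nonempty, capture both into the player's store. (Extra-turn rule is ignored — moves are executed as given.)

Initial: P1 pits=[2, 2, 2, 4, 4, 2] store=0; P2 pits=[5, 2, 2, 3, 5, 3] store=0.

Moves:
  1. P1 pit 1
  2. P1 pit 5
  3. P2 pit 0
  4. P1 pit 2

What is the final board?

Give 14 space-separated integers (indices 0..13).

Move 1: P1 pit1 -> P1=[2,0,3,5,4,2](0) P2=[5,2,2,3,5,3](0)
Move 2: P1 pit5 -> P1=[2,0,3,5,4,0](1) P2=[6,2,2,3,5,3](0)
Move 3: P2 pit0 -> P1=[2,0,3,5,4,0](1) P2=[0,3,3,4,6,4](1)
Move 4: P1 pit2 -> P1=[2,0,0,6,5,1](1) P2=[0,3,3,4,6,4](1)

Answer: 2 0 0 6 5 1 1 0 3 3 4 6 4 1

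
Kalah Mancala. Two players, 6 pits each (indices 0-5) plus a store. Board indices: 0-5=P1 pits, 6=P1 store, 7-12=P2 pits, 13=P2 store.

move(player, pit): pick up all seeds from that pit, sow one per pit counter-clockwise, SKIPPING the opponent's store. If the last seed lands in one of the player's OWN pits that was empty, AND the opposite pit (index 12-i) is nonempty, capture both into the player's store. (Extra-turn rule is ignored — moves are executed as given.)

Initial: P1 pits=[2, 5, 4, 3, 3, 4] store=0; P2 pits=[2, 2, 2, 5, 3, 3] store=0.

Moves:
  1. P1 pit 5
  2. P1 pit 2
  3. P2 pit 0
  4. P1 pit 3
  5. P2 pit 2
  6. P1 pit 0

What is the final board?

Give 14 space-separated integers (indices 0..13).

Move 1: P1 pit5 -> P1=[2,5,4,3,3,0](1) P2=[3,3,3,5,3,3](0)
Move 2: P1 pit2 -> P1=[2,5,0,4,4,1](2) P2=[3,3,3,5,3,3](0)
Move 3: P2 pit0 -> P1=[2,5,0,4,4,1](2) P2=[0,4,4,6,3,3](0)
Move 4: P1 pit3 -> P1=[2,5,0,0,5,2](3) P2=[1,4,4,6,3,3](0)
Move 5: P2 pit2 -> P1=[2,5,0,0,5,2](3) P2=[1,4,0,7,4,4](1)
Move 6: P1 pit0 -> P1=[0,6,0,0,5,2](11) P2=[1,4,0,0,4,4](1)

Answer: 0 6 0 0 5 2 11 1 4 0 0 4 4 1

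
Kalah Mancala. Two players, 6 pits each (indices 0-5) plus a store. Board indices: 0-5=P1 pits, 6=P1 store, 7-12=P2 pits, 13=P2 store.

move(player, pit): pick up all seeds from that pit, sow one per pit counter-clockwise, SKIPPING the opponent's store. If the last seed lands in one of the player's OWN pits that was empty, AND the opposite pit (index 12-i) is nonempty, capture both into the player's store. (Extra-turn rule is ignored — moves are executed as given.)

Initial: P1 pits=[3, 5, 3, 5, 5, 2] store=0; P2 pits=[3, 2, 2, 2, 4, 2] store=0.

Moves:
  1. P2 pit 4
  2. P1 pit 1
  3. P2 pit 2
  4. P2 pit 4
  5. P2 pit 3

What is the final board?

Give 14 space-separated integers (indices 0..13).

Move 1: P2 pit4 -> P1=[4,6,3,5,5,2](0) P2=[3,2,2,2,0,3](1)
Move 2: P1 pit1 -> P1=[4,0,4,6,6,3](1) P2=[4,2,2,2,0,3](1)
Move 3: P2 pit2 -> P1=[4,0,4,6,6,3](1) P2=[4,2,0,3,1,3](1)
Move 4: P2 pit4 -> P1=[4,0,4,6,6,3](1) P2=[4,2,0,3,0,4](1)
Move 5: P2 pit3 -> P1=[4,0,4,6,6,3](1) P2=[4,2,0,0,1,5](2)

Answer: 4 0 4 6 6 3 1 4 2 0 0 1 5 2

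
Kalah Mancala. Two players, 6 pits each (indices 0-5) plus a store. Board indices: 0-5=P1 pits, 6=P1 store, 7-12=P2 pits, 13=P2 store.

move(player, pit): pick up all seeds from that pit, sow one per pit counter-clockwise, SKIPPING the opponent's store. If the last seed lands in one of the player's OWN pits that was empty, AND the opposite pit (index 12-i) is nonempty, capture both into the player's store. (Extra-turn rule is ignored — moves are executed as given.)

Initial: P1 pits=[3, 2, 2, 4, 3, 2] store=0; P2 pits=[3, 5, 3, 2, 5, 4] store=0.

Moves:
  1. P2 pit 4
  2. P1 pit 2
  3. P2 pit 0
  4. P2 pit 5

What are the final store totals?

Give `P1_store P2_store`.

Answer: 0 2

Derivation:
Move 1: P2 pit4 -> P1=[4,3,3,4,3,2](0) P2=[3,5,3,2,0,5](1)
Move 2: P1 pit2 -> P1=[4,3,0,5,4,3](0) P2=[3,5,3,2,0,5](1)
Move 3: P2 pit0 -> P1=[4,3,0,5,4,3](0) P2=[0,6,4,3,0,5](1)
Move 4: P2 pit5 -> P1=[5,4,1,6,4,3](0) P2=[0,6,4,3,0,0](2)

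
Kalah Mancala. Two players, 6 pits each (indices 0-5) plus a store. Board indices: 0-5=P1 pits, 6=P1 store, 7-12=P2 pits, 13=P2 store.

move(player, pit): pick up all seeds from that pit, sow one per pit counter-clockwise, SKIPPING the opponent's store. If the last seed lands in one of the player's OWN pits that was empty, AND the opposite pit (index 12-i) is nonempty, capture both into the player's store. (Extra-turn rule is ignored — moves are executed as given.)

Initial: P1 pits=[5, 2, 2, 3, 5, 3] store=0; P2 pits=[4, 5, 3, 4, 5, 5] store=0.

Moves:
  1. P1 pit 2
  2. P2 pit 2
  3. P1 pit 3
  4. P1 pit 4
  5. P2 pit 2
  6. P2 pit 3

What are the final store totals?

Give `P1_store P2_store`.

Answer: 2 1

Derivation:
Move 1: P1 pit2 -> P1=[5,2,0,4,6,3](0) P2=[4,5,3,4,5,5](0)
Move 2: P2 pit2 -> P1=[5,2,0,4,6,3](0) P2=[4,5,0,5,6,6](0)
Move 3: P1 pit3 -> P1=[5,2,0,0,7,4](1) P2=[5,5,0,5,6,6](0)
Move 4: P1 pit4 -> P1=[5,2,0,0,0,5](2) P2=[6,6,1,6,7,6](0)
Move 5: P2 pit2 -> P1=[5,2,0,0,0,5](2) P2=[6,6,0,7,7,6](0)
Move 6: P2 pit3 -> P1=[6,3,1,1,0,5](2) P2=[6,6,0,0,8,7](1)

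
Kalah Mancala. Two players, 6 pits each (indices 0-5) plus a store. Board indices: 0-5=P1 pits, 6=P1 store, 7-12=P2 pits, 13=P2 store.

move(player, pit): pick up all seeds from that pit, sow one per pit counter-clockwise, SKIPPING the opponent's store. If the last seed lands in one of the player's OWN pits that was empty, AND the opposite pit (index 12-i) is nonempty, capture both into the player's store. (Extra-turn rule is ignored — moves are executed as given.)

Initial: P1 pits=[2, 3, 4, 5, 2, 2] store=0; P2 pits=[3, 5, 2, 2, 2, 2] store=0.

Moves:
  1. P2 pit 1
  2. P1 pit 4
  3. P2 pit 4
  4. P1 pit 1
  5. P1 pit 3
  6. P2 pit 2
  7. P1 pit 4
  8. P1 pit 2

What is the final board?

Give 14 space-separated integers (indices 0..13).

Move 1: P2 pit1 -> P1=[2,3,4,5,2,2](0) P2=[3,0,3,3,3,3](1)
Move 2: P1 pit4 -> P1=[2,3,4,5,0,3](1) P2=[3,0,3,3,3,3](1)
Move 3: P2 pit4 -> P1=[3,3,4,5,0,3](1) P2=[3,0,3,3,0,4](2)
Move 4: P1 pit1 -> P1=[3,0,5,6,1,3](1) P2=[3,0,3,3,0,4](2)
Move 5: P1 pit3 -> P1=[3,0,5,0,2,4](2) P2=[4,1,4,3,0,4](2)
Move 6: P2 pit2 -> P1=[3,0,5,0,2,4](2) P2=[4,1,0,4,1,5](3)
Move 7: P1 pit4 -> P1=[3,0,5,0,0,5](3) P2=[4,1,0,4,1,5](3)
Move 8: P1 pit2 -> P1=[3,0,0,1,1,6](4) P2=[5,1,0,4,1,5](3)

Answer: 3 0 0 1 1 6 4 5 1 0 4 1 5 3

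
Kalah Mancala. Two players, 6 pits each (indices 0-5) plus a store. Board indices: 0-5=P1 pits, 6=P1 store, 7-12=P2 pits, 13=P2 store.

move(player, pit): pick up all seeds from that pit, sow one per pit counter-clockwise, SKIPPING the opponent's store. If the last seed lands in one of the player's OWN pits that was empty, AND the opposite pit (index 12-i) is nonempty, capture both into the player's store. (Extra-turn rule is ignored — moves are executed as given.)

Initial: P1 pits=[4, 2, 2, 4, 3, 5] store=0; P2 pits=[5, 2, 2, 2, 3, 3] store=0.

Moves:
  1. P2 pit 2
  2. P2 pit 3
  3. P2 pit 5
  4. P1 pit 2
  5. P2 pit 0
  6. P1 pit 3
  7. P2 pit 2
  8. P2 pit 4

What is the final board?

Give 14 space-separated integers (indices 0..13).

Answer: 1 4 1 1 5 7 1 1 4 0 2 0 1 9

Derivation:
Move 1: P2 pit2 -> P1=[4,2,2,4,3,5](0) P2=[5,2,0,3,4,3](0)
Move 2: P2 pit3 -> P1=[4,2,2,4,3,5](0) P2=[5,2,0,0,5,4](1)
Move 3: P2 pit5 -> P1=[5,3,3,4,3,5](0) P2=[5,2,0,0,5,0](2)
Move 4: P1 pit2 -> P1=[5,3,0,5,4,6](0) P2=[5,2,0,0,5,0](2)
Move 5: P2 pit0 -> P1=[0,3,0,5,4,6](0) P2=[0,3,1,1,6,0](8)
Move 6: P1 pit3 -> P1=[0,3,0,0,5,7](1) P2=[1,4,1,1,6,0](8)
Move 7: P2 pit2 -> P1=[0,3,0,0,5,7](1) P2=[1,4,0,2,6,0](8)
Move 8: P2 pit4 -> P1=[1,4,1,1,5,7](1) P2=[1,4,0,2,0,1](9)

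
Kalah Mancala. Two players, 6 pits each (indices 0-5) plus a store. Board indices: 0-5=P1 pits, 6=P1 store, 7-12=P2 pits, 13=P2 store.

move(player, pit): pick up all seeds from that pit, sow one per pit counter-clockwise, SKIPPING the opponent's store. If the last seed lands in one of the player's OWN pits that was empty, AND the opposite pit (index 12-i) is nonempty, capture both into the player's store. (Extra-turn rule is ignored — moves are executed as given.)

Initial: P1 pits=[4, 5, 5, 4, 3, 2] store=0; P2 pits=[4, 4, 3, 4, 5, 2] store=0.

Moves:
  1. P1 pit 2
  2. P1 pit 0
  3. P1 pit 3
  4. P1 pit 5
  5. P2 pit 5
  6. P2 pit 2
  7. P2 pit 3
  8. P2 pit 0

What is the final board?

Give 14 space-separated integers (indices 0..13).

Answer: 4 7 1 0 6 0 3 0 7 1 1 8 3 4

Derivation:
Move 1: P1 pit2 -> P1=[4,5,0,5,4,3](1) P2=[5,4,3,4,5,2](0)
Move 2: P1 pit0 -> P1=[0,6,1,6,5,3](1) P2=[5,4,3,4,5,2](0)
Move 3: P1 pit3 -> P1=[0,6,1,0,6,4](2) P2=[6,5,4,4,5,2](0)
Move 4: P1 pit5 -> P1=[0,6,1,0,6,0](3) P2=[7,6,5,4,5,2](0)
Move 5: P2 pit5 -> P1=[1,6,1,0,6,0](3) P2=[7,6,5,4,5,0](1)
Move 6: P2 pit2 -> P1=[2,6,1,0,6,0](3) P2=[7,6,0,5,6,1](2)
Move 7: P2 pit3 -> P1=[3,7,1,0,6,0](3) P2=[7,6,0,0,7,2](3)
Move 8: P2 pit0 -> P1=[4,7,1,0,6,0](3) P2=[0,7,1,1,8,3](4)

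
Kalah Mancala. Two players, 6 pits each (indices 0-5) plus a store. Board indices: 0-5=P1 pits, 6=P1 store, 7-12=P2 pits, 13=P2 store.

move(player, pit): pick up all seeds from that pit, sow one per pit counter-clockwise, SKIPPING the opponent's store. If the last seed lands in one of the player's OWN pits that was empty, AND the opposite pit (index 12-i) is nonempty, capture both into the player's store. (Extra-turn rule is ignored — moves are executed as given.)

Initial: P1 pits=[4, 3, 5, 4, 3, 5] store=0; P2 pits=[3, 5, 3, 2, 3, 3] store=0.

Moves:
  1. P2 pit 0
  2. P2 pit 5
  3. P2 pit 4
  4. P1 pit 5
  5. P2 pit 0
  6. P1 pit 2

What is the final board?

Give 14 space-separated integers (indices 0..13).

Answer: 6 4 0 5 4 1 2 1 8 5 4 0 1 2

Derivation:
Move 1: P2 pit0 -> P1=[4,3,5,4,3,5](0) P2=[0,6,4,3,3,3](0)
Move 2: P2 pit5 -> P1=[5,4,5,4,3,5](0) P2=[0,6,4,3,3,0](1)
Move 3: P2 pit4 -> P1=[6,4,5,4,3,5](0) P2=[0,6,4,3,0,1](2)
Move 4: P1 pit5 -> P1=[6,4,5,4,3,0](1) P2=[1,7,5,4,0,1](2)
Move 5: P2 pit0 -> P1=[6,4,5,4,3,0](1) P2=[0,8,5,4,0,1](2)
Move 6: P1 pit2 -> P1=[6,4,0,5,4,1](2) P2=[1,8,5,4,0,1](2)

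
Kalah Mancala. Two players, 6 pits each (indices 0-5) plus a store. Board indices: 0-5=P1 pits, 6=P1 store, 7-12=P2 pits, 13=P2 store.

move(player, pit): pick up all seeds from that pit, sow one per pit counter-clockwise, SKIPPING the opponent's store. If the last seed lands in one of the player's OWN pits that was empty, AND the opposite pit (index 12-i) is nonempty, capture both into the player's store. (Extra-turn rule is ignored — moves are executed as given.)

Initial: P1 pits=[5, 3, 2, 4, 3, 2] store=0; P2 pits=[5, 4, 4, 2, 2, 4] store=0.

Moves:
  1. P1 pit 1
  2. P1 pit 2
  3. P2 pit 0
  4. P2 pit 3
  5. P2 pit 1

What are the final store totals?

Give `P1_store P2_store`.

Move 1: P1 pit1 -> P1=[5,0,3,5,4,2](0) P2=[5,4,4,2,2,4](0)
Move 2: P1 pit2 -> P1=[5,0,0,6,5,3](0) P2=[5,4,4,2,2,4](0)
Move 3: P2 pit0 -> P1=[5,0,0,6,5,3](0) P2=[0,5,5,3,3,5](0)
Move 4: P2 pit3 -> P1=[5,0,0,6,5,3](0) P2=[0,5,5,0,4,6](1)
Move 5: P2 pit1 -> P1=[5,0,0,6,5,3](0) P2=[0,0,6,1,5,7](2)

Answer: 0 2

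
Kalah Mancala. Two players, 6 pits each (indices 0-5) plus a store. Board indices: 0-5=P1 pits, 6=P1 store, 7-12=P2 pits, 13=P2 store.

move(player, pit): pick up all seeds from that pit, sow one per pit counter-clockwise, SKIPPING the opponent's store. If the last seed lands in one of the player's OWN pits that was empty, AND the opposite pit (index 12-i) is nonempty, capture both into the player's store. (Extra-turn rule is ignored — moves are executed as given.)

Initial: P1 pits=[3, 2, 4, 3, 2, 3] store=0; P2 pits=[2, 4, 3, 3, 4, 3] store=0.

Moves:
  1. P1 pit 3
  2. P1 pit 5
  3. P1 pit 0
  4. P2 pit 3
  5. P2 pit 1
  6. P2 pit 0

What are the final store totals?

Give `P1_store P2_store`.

Move 1: P1 pit3 -> P1=[3,2,4,0,3,4](1) P2=[2,4,3,3,4,3](0)
Move 2: P1 pit5 -> P1=[3,2,4,0,3,0](2) P2=[3,5,4,3,4,3](0)
Move 3: P1 pit0 -> P1=[0,3,5,0,3,0](7) P2=[3,5,0,3,4,3](0)
Move 4: P2 pit3 -> P1=[0,3,5,0,3,0](7) P2=[3,5,0,0,5,4](1)
Move 5: P2 pit1 -> P1=[0,3,5,0,3,0](7) P2=[3,0,1,1,6,5](2)
Move 6: P2 pit0 -> P1=[0,3,5,0,3,0](7) P2=[0,1,2,2,6,5](2)

Answer: 7 2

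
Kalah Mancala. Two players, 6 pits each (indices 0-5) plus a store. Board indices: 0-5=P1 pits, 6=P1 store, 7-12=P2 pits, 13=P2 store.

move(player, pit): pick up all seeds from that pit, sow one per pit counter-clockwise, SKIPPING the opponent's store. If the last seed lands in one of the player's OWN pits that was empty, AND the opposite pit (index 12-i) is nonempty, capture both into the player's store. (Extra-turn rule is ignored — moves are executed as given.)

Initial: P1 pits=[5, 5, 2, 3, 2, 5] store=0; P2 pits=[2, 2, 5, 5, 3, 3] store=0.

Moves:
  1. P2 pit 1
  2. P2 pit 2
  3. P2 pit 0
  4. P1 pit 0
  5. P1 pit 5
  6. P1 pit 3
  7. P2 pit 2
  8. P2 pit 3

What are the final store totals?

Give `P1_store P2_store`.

Move 1: P2 pit1 -> P1=[5,5,2,3,2,5](0) P2=[2,0,6,6,3,3](0)
Move 2: P2 pit2 -> P1=[6,6,2,3,2,5](0) P2=[2,0,0,7,4,4](1)
Move 3: P2 pit0 -> P1=[6,6,2,0,2,5](0) P2=[0,1,0,7,4,4](5)
Move 4: P1 pit0 -> P1=[0,7,3,1,3,6](1) P2=[0,1,0,7,4,4](5)
Move 5: P1 pit5 -> P1=[0,7,3,1,3,0](2) P2=[1,2,1,8,5,4](5)
Move 6: P1 pit3 -> P1=[0,7,3,0,4,0](2) P2=[1,2,1,8,5,4](5)
Move 7: P2 pit2 -> P1=[0,7,3,0,4,0](2) P2=[1,2,0,9,5,4](5)
Move 8: P2 pit3 -> P1=[1,8,4,1,5,1](2) P2=[1,2,0,0,6,5](6)

Answer: 2 6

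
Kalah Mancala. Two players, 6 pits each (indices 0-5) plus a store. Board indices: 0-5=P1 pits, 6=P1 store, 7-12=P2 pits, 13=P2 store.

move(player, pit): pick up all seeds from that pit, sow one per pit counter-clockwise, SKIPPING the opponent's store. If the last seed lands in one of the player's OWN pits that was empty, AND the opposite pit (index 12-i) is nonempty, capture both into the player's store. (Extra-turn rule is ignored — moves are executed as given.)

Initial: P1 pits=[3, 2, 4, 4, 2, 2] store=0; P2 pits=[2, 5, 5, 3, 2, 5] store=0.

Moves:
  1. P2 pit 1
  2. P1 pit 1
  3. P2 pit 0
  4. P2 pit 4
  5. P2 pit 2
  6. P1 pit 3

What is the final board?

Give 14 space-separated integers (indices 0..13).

Move 1: P2 pit1 -> P1=[3,2,4,4,2,2](0) P2=[2,0,6,4,3,6](1)
Move 2: P1 pit1 -> P1=[3,0,5,5,2,2](0) P2=[2,0,6,4,3,6](1)
Move 3: P2 pit0 -> P1=[3,0,5,5,2,2](0) P2=[0,1,7,4,3,6](1)
Move 4: P2 pit4 -> P1=[4,0,5,5,2,2](0) P2=[0,1,7,4,0,7](2)
Move 5: P2 pit2 -> P1=[5,1,6,5,2,2](0) P2=[0,1,0,5,1,8](3)
Move 6: P1 pit3 -> P1=[5,1,6,0,3,3](1) P2=[1,2,0,5,1,8](3)

Answer: 5 1 6 0 3 3 1 1 2 0 5 1 8 3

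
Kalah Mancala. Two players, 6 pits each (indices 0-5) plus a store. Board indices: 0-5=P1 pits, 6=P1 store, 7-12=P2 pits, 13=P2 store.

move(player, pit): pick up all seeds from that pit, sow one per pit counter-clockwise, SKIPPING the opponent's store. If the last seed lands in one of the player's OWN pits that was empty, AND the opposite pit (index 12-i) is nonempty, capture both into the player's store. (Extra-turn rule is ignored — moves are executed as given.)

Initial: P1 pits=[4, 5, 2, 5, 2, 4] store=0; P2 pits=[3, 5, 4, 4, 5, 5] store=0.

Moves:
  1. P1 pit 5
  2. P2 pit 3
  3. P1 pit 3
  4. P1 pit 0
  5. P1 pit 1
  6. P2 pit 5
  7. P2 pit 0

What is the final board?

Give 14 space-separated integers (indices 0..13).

Move 1: P1 pit5 -> P1=[4,5,2,5,2,0](1) P2=[4,6,5,4,5,5](0)
Move 2: P2 pit3 -> P1=[5,5,2,5,2,0](1) P2=[4,6,5,0,6,6](1)
Move 3: P1 pit3 -> P1=[5,5,2,0,3,1](2) P2=[5,7,5,0,6,6](1)
Move 4: P1 pit0 -> P1=[0,6,3,1,4,2](2) P2=[5,7,5,0,6,6](1)
Move 5: P1 pit1 -> P1=[0,0,4,2,5,3](3) P2=[6,7,5,0,6,6](1)
Move 6: P2 pit5 -> P1=[1,1,5,3,6,3](3) P2=[6,7,5,0,6,0](2)
Move 7: P2 pit0 -> P1=[1,1,5,3,6,3](3) P2=[0,8,6,1,7,1](3)

Answer: 1 1 5 3 6 3 3 0 8 6 1 7 1 3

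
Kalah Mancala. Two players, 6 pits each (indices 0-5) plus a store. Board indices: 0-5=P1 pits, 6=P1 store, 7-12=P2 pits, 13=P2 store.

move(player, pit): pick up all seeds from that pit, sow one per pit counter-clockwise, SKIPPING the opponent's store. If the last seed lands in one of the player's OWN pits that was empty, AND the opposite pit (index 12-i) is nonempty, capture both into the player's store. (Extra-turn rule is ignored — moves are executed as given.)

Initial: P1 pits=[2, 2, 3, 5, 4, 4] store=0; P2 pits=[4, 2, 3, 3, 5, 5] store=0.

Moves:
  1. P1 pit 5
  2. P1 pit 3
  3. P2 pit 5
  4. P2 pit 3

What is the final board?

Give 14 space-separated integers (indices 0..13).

Answer: 3 3 4 1 5 1 2 6 4 4 0 6 1 2

Derivation:
Move 1: P1 pit5 -> P1=[2,2,3,5,4,0](1) P2=[5,3,4,3,5,5](0)
Move 2: P1 pit3 -> P1=[2,2,3,0,5,1](2) P2=[6,4,4,3,5,5](0)
Move 3: P2 pit5 -> P1=[3,3,4,1,5,1](2) P2=[6,4,4,3,5,0](1)
Move 4: P2 pit3 -> P1=[3,3,4,1,5,1](2) P2=[6,4,4,0,6,1](2)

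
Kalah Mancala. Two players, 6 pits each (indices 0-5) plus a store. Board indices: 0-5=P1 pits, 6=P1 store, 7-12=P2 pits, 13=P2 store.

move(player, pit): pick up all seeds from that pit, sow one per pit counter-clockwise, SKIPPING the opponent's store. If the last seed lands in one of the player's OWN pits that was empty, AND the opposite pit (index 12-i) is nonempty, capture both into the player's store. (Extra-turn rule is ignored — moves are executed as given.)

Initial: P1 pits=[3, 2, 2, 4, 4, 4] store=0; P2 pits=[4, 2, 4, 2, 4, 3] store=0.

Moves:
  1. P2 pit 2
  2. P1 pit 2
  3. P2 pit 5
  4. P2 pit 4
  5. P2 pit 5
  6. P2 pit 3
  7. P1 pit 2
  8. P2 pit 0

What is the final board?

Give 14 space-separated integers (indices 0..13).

Move 1: P2 pit2 -> P1=[3,2,2,4,4,4](0) P2=[4,2,0,3,5,4](1)
Move 2: P1 pit2 -> P1=[3,2,0,5,5,4](0) P2=[4,2,0,3,5,4](1)
Move 3: P2 pit5 -> P1=[4,3,1,5,5,4](0) P2=[4,2,0,3,5,0](2)
Move 4: P2 pit4 -> P1=[5,4,2,5,5,4](0) P2=[4,2,0,3,0,1](3)
Move 5: P2 pit5 -> P1=[5,4,2,5,5,4](0) P2=[4,2,0,3,0,0](4)
Move 6: P2 pit3 -> P1=[5,4,2,5,5,4](0) P2=[4,2,0,0,1,1](5)
Move 7: P1 pit2 -> P1=[5,4,0,6,6,4](0) P2=[4,2,0,0,1,1](5)
Move 8: P2 pit0 -> P1=[5,4,0,6,6,4](0) P2=[0,3,1,1,2,1](5)

Answer: 5 4 0 6 6 4 0 0 3 1 1 2 1 5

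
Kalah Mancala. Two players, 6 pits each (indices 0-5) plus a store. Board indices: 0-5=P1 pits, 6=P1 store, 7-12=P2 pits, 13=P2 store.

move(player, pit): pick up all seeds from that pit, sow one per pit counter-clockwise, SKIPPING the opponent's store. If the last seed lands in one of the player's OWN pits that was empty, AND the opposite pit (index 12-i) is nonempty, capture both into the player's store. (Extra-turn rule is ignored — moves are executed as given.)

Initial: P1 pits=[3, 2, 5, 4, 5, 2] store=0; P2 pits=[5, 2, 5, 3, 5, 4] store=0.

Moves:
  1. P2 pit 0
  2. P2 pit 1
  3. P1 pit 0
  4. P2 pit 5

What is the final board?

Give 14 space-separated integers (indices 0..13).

Move 1: P2 pit0 -> P1=[3,2,5,4,5,2](0) P2=[0,3,6,4,6,5](0)
Move 2: P2 pit1 -> P1=[3,2,5,4,5,2](0) P2=[0,0,7,5,7,5](0)
Move 3: P1 pit0 -> P1=[0,3,6,5,5,2](0) P2=[0,0,7,5,7,5](0)
Move 4: P2 pit5 -> P1=[1,4,7,6,5,2](0) P2=[0,0,7,5,7,0](1)

Answer: 1 4 7 6 5 2 0 0 0 7 5 7 0 1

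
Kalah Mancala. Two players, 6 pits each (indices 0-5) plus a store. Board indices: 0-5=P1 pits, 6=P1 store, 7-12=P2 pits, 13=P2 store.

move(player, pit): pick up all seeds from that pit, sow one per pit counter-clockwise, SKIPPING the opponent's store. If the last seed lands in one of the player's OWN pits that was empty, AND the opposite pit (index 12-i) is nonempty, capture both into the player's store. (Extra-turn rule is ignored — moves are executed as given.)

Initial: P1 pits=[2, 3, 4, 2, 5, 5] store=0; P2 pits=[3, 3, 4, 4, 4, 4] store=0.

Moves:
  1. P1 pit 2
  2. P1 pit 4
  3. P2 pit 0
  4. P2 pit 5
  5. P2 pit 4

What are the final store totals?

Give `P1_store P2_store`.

Move 1: P1 pit2 -> P1=[2,3,0,3,6,6](1) P2=[3,3,4,4,4,4](0)
Move 2: P1 pit4 -> P1=[2,3,0,3,0,7](2) P2=[4,4,5,5,4,4](0)
Move 3: P2 pit0 -> P1=[2,3,0,3,0,7](2) P2=[0,5,6,6,5,4](0)
Move 4: P2 pit5 -> P1=[3,4,1,3,0,7](2) P2=[0,5,6,6,5,0](1)
Move 5: P2 pit4 -> P1=[4,5,2,3,0,7](2) P2=[0,5,6,6,0,1](2)

Answer: 2 2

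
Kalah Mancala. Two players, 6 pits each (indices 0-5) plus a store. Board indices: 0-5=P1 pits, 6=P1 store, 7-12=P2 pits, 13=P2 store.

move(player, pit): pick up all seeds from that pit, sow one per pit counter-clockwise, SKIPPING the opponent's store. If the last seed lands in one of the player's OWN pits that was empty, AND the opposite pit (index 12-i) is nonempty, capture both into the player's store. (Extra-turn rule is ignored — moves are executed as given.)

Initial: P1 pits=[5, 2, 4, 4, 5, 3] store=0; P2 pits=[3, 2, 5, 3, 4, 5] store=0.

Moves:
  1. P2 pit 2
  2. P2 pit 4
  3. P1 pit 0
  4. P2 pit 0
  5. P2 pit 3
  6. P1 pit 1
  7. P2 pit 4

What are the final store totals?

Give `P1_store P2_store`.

Answer: 1 8

Derivation:
Move 1: P2 pit2 -> P1=[6,2,4,4,5,3](0) P2=[3,2,0,4,5,6](1)
Move 2: P2 pit4 -> P1=[7,3,5,4,5,3](0) P2=[3,2,0,4,0,7](2)
Move 3: P1 pit0 -> P1=[0,4,6,5,6,4](1) P2=[4,2,0,4,0,7](2)
Move 4: P2 pit0 -> P1=[0,0,6,5,6,4](1) P2=[0,3,1,5,0,7](7)
Move 5: P2 pit3 -> P1=[1,1,6,5,6,4](1) P2=[0,3,1,0,1,8](8)
Move 6: P1 pit1 -> P1=[1,0,7,5,6,4](1) P2=[0,3,1,0,1,8](8)
Move 7: P2 pit4 -> P1=[1,0,7,5,6,4](1) P2=[0,3,1,0,0,9](8)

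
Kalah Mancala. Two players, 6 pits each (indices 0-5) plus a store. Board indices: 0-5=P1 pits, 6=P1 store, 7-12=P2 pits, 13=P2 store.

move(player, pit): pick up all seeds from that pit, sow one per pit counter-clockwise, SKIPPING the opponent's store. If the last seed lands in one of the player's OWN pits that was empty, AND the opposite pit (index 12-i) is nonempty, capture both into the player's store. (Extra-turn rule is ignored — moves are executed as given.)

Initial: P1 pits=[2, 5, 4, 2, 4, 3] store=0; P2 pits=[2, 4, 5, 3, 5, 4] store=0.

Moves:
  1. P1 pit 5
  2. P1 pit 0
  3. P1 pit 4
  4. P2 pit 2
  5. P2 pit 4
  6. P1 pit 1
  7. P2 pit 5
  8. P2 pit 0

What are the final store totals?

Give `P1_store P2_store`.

Answer: 3 7

Derivation:
Move 1: P1 pit5 -> P1=[2,5,4,2,4,0](1) P2=[3,5,5,3,5,4](0)
Move 2: P1 pit0 -> P1=[0,6,5,2,4,0](1) P2=[3,5,5,3,5,4](0)
Move 3: P1 pit4 -> P1=[0,6,5,2,0,1](2) P2=[4,6,5,3,5,4](0)
Move 4: P2 pit2 -> P1=[1,6,5,2,0,1](2) P2=[4,6,0,4,6,5](1)
Move 5: P2 pit4 -> P1=[2,7,6,3,0,1](2) P2=[4,6,0,4,0,6](2)
Move 6: P1 pit1 -> P1=[2,0,7,4,1,2](3) P2=[5,7,0,4,0,6](2)
Move 7: P2 pit5 -> P1=[3,1,8,5,2,2](3) P2=[5,7,0,4,0,0](3)
Move 8: P2 pit0 -> P1=[0,1,8,5,2,2](3) P2=[0,8,1,5,1,0](7)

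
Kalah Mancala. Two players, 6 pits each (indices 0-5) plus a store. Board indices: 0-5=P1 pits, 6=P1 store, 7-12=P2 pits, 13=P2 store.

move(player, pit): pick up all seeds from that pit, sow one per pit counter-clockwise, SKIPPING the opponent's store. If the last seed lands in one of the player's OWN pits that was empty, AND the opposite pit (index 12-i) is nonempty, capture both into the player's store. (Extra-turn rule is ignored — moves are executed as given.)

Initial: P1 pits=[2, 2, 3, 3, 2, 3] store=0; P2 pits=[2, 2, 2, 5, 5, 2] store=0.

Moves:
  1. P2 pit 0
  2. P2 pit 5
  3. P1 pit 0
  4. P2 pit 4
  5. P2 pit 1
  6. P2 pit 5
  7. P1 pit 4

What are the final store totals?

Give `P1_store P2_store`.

Move 1: P2 pit0 -> P1=[2,2,3,3,2,3](0) P2=[0,3,3,5,5,2](0)
Move 2: P2 pit5 -> P1=[3,2,3,3,2,3](0) P2=[0,3,3,5,5,0](1)
Move 3: P1 pit0 -> P1=[0,3,4,4,2,3](0) P2=[0,3,3,5,5,0](1)
Move 4: P2 pit4 -> P1=[1,4,5,4,2,3](0) P2=[0,3,3,5,0,1](2)
Move 5: P2 pit1 -> P1=[1,0,5,4,2,3](0) P2=[0,0,4,6,0,1](7)
Move 6: P2 pit5 -> P1=[1,0,5,4,2,3](0) P2=[0,0,4,6,0,0](8)
Move 7: P1 pit4 -> P1=[1,0,5,4,0,4](1) P2=[0,0,4,6,0,0](8)

Answer: 1 8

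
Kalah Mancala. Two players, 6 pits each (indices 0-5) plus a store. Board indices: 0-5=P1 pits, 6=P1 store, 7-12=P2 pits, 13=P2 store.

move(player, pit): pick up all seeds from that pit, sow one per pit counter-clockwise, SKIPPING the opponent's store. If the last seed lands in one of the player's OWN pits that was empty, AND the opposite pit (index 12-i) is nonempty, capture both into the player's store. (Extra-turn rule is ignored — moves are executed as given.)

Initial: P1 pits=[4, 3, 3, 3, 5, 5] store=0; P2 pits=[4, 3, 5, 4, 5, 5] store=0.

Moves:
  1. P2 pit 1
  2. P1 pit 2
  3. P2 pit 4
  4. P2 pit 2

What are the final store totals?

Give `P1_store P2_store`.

Move 1: P2 pit1 -> P1=[4,3,3,3,5,5](0) P2=[4,0,6,5,6,5](0)
Move 2: P1 pit2 -> P1=[4,3,0,4,6,6](0) P2=[4,0,6,5,6,5](0)
Move 3: P2 pit4 -> P1=[5,4,1,5,6,6](0) P2=[4,0,6,5,0,6](1)
Move 4: P2 pit2 -> P1=[6,5,1,5,6,6](0) P2=[4,0,0,6,1,7](2)

Answer: 0 2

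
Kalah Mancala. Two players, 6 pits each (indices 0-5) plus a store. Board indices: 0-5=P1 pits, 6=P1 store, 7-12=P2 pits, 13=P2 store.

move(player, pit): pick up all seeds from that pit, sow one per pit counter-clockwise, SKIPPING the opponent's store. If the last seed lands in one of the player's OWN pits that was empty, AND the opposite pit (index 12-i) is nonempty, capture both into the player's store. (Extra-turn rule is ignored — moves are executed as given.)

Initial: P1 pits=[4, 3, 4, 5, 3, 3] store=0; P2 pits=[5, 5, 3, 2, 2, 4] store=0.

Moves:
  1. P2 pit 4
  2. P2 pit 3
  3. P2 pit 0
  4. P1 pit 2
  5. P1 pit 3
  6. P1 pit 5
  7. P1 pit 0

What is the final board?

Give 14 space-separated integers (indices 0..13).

Answer: 0 4 1 1 6 0 3 2 8 6 2 2 7 1

Derivation:
Move 1: P2 pit4 -> P1=[4,3,4,5,3,3](0) P2=[5,5,3,2,0,5](1)
Move 2: P2 pit3 -> P1=[4,3,4,5,3,3](0) P2=[5,5,3,0,1,6](1)
Move 3: P2 pit0 -> P1=[4,3,4,5,3,3](0) P2=[0,6,4,1,2,7](1)
Move 4: P1 pit2 -> P1=[4,3,0,6,4,4](1) P2=[0,6,4,1,2,7](1)
Move 5: P1 pit3 -> P1=[4,3,0,0,5,5](2) P2=[1,7,5,1,2,7](1)
Move 6: P1 pit5 -> P1=[4,3,0,0,5,0](3) P2=[2,8,6,2,2,7](1)
Move 7: P1 pit0 -> P1=[0,4,1,1,6,0](3) P2=[2,8,6,2,2,7](1)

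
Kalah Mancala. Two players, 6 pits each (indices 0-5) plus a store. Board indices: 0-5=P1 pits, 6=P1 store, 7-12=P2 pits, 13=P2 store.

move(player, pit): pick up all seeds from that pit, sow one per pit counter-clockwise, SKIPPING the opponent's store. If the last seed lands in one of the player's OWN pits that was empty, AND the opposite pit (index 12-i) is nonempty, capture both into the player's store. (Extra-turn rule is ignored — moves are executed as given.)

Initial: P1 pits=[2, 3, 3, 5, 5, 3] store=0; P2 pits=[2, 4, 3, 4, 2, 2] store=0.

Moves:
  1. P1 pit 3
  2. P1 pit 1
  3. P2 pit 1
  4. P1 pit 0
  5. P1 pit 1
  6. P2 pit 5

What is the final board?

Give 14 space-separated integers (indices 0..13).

Answer: 1 1 6 1 7 4 1 3 0 4 5 3 0 2

Derivation:
Move 1: P1 pit3 -> P1=[2,3,3,0,6,4](1) P2=[3,5,3,4,2,2](0)
Move 2: P1 pit1 -> P1=[2,0,4,1,7,4](1) P2=[3,5,3,4,2,2](0)
Move 3: P2 pit1 -> P1=[2,0,4,1,7,4](1) P2=[3,0,4,5,3,3](1)
Move 4: P1 pit0 -> P1=[0,1,5,1,7,4](1) P2=[3,0,4,5,3,3](1)
Move 5: P1 pit1 -> P1=[0,0,6,1,7,4](1) P2=[3,0,4,5,3,3](1)
Move 6: P2 pit5 -> P1=[1,1,6,1,7,4](1) P2=[3,0,4,5,3,0](2)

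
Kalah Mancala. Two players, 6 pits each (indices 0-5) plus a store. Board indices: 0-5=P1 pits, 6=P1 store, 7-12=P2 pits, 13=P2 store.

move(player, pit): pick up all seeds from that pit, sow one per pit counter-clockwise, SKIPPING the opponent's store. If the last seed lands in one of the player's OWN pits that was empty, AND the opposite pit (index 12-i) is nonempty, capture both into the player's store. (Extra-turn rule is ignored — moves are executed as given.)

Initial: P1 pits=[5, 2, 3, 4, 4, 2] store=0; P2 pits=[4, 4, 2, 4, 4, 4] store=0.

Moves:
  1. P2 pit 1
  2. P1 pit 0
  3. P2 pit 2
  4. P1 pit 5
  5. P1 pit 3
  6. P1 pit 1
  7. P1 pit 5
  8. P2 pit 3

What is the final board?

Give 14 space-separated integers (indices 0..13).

Answer: 1 1 6 1 7 0 3 6 2 0 0 7 7 1

Derivation:
Move 1: P2 pit1 -> P1=[5,2,3,4,4,2](0) P2=[4,0,3,5,5,5](0)
Move 2: P1 pit0 -> P1=[0,3,4,5,5,3](0) P2=[4,0,3,5,5,5](0)
Move 3: P2 pit2 -> P1=[0,3,4,5,5,3](0) P2=[4,0,0,6,6,6](0)
Move 4: P1 pit5 -> P1=[0,3,4,5,5,0](1) P2=[5,1,0,6,6,6](0)
Move 5: P1 pit3 -> P1=[0,3,4,0,6,1](2) P2=[6,2,0,6,6,6](0)
Move 6: P1 pit1 -> P1=[0,0,5,1,7,1](2) P2=[6,2,0,6,6,6](0)
Move 7: P1 pit5 -> P1=[0,0,5,1,7,0](3) P2=[6,2,0,6,6,6](0)
Move 8: P2 pit3 -> P1=[1,1,6,1,7,0](3) P2=[6,2,0,0,7,7](1)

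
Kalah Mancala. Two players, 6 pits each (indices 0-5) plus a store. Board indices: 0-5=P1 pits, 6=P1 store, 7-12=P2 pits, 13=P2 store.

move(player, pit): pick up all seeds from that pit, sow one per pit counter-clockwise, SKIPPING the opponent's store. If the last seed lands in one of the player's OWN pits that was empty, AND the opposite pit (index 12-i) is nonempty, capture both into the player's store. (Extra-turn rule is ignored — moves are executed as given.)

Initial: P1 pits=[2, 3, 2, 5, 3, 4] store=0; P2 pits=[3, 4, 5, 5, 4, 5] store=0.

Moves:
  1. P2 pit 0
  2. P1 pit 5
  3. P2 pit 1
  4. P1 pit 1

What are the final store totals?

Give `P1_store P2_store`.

Move 1: P2 pit0 -> P1=[2,3,2,5,3,4](0) P2=[0,5,6,6,4,5](0)
Move 2: P1 pit5 -> P1=[2,3,2,5,3,0](1) P2=[1,6,7,6,4,5](0)
Move 3: P2 pit1 -> P1=[3,3,2,5,3,0](1) P2=[1,0,8,7,5,6](1)
Move 4: P1 pit1 -> P1=[3,0,3,6,4,0](1) P2=[1,0,8,7,5,6](1)

Answer: 1 1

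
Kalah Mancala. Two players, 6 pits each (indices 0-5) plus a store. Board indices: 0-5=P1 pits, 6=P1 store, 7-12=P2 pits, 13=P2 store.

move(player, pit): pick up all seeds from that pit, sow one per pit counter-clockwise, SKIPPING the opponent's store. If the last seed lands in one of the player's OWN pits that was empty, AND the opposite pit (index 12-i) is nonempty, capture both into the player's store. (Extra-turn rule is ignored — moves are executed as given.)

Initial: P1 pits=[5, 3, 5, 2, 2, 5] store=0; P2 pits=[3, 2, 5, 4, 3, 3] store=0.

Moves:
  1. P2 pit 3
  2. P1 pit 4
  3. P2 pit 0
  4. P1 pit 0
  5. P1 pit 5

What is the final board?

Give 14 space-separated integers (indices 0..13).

Move 1: P2 pit3 -> P1=[6,3,5,2,2,5](0) P2=[3,2,5,0,4,4](1)
Move 2: P1 pit4 -> P1=[6,3,5,2,0,6](1) P2=[3,2,5,0,4,4](1)
Move 3: P2 pit0 -> P1=[6,3,0,2,0,6](1) P2=[0,3,6,0,4,4](7)
Move 4: P1 pit0 -> P1=[0,4,1,3,1,7](2) P2=[0,3,6,0,4,4](7)
Move 5: P1 pit5 -> P1=[0,4,1,3,1,0](3) P2=[1,4,7,1,5,5](7)

Answer: 0 4 1 3 1 0 3 1 4 7 1 5 5 7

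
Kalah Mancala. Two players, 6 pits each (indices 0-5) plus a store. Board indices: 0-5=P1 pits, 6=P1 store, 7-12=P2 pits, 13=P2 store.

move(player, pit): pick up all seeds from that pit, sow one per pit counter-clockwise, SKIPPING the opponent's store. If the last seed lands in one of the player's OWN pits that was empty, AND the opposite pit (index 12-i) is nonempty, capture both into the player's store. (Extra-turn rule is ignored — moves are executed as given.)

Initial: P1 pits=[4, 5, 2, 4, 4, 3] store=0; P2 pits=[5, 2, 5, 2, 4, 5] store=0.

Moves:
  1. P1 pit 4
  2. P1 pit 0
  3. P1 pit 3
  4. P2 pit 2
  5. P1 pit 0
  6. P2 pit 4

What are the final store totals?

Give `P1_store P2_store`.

Move 1: P1 pit4 -> P1=[4,5,2,4,0,4](1) P2=[6,3,5,2,4,5](0)
Move 2: P1 pit0 -> P1=[0,6,3,5,0,4](5) P2=[6,0,5,2,4,5](0)
Move 3: P1 pit3 -> P1=[0,6,3,0,1,5](6) P2=[7,1,5,2,4,5](0)
Move 4: P2 pit2 -> P1=[1,6,3,0,1,5](6) P2=[7,1,0,3,5,6](1)
Move 5: P1 pit0 -> P1=[0,7,3,0,1,5](6) P2=[7,1,0,3,5,6](1)
Move 6: P2 pit4 -> P1=[1,8,4,0,1,5](6) P2=[7,1,0,3,0,7](2)

Answer: 6 2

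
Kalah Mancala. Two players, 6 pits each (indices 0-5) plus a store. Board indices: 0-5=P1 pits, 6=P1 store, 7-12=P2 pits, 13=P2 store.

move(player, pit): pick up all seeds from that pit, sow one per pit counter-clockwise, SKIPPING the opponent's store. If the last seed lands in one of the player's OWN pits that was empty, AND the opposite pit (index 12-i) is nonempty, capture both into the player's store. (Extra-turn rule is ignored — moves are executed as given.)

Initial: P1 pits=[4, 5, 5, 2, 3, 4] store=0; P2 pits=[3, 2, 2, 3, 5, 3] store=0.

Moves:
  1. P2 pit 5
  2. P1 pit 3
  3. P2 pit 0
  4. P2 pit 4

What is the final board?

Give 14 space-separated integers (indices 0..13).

Move 1: P2 pit5 -> P1=[5,6,5,2,3,4](0) P2=[3,2,2,3,5,0](1)
Move 2: P1 pit3 -> P1=[5,6,5,0,4,5](0) P2=[3,2,2,3,5,0](1)
Move 3: P2 pit0 -> P1=[5,6,5,0,4,5](0) P2=[0,3,3,4,5,0](1)
Move 4: P2 pit4 -> P1=[6,7,6,0,4,5](0) P2=[0,3,3,4,0,1](2)

Answer: 6 7 6 0 4 5 0 0 3 3 4 0 1 2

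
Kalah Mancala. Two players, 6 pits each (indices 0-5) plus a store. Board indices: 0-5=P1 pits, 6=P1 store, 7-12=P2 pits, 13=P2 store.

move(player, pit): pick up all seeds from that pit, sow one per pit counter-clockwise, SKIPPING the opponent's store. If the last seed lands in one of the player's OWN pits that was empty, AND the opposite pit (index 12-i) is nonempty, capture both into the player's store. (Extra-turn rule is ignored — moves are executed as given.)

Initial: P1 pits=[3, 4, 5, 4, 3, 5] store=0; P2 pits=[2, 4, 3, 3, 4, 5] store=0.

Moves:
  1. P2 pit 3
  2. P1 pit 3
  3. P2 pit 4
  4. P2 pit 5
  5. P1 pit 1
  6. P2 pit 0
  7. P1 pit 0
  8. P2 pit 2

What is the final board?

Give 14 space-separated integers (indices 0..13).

Answer: 0 1 9 3 7 9 2 0 5 0 2 2 1 4

Derivation:
Move 1: P2 pit3 -> P1=[3,4,5,4,3,5](0) P2=[2,4,3,0,5,6](1)
Move 2: P1 pit3 -> P1=[3,4,5,0,4,6](1) P2=[3,4,3,0,5,6](1)
Move 3: P2 pit4 -> P1=[4,5,6,0,4,6](1) P2=[3,4,3,0,0,7](2)
Move 4: P2 pit5 -> P1=[5,6,7,1,5,7](1) P2=[3,4,3,0,0,0](3)
Move 5: P1 pit1 -> P1=[5,0,8,2,6,8](2) P2=[4,4,3,0,0,0](3)
Move 6: P2 pit0 -> P1=[5,0,8,2,6,8](2) P2=[0,5,4,1,1,0](3)
Move 7: P1 pit0 -> P1=[0,1,9,3,7,9](2) P2=[0,5,4,1,1,0](3)
Move 8: P2 pit2 -> P1=[0,1,9,3,7,9](2) P2=[0,5,0,2,2,1](4)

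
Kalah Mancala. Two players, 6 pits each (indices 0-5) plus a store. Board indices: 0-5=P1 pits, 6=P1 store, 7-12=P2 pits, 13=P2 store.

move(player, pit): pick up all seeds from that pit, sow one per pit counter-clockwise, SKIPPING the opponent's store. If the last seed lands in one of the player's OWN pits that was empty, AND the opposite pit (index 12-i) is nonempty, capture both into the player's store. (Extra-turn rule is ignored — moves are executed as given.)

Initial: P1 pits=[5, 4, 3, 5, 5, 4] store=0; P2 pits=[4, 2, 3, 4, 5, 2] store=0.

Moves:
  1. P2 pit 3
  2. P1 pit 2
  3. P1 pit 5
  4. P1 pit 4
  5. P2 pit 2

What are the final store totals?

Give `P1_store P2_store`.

Answer: 2 2

Derivation:
Move 1: P2 pit3 -> P1=[6,4,3,5,5,4](0) P2=[4,2,3,0,6,3](1)
Move 2: P1 pit2 -> P1=[6,4,0,6,6,5](0) P2=[4,2,3,0,6,3](1)
Move 3: P1 pit5 -> P1=[6,4,0,6,6,0](1) P2=[5,3,4,1,6,3](1)
Move 4: P1 pit4 -> P1=[6,4,0,6,0,1](2) P2=[6,4,5,2,6,3](1)
Move 5: P2 pit2 -> P1=[7,4,0,6,0,1](2) P2=[6,4,0,3,7,4](2)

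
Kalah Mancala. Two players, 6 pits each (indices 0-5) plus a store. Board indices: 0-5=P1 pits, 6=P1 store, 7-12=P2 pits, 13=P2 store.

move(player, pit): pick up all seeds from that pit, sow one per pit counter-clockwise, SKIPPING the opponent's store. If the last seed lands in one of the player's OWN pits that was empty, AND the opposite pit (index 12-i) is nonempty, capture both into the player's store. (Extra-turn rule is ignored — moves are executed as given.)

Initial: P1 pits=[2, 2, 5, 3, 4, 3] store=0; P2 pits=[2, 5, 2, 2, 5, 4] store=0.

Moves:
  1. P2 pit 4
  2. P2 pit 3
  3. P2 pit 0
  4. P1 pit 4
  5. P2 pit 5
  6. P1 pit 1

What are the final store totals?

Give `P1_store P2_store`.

Move 1: P2 pit4 -> P1=[3,3,6,3,4,3](0) P2=[2,5,2,2,0,5](1)
Move 2: P2 pit3 -> P1=[3,3,6,3,4,3](0) P2=[2,5,2,0,1,6](1)
Move 3: P2 pit0 -> P1=[3,3,6,3,4,3](0) P2=[0,6,3,0,1,6](1)
Move 4: P1 pit4 -> P1=[3,3,6,3,0,4](1) P2=[1,7,3,0,1,6](1)
Move 5: P2 pit5 -> P1=[4,4,7,4,1,4](1) P2=[1,7,3,0,1,0](2)
Move 6: P1 pit1 -> P1=[4,0,8,5,2,5](1) P2=[1,7,3,0,1,0](2)

Answer: 1 2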